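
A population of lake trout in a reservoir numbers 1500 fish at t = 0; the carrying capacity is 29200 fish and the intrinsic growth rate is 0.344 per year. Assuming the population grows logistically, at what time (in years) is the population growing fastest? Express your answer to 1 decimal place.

Logistic growth is fastest at N = K/2 = 14600.
A = (K − N₀)/N₀ = 18.467. Set K/(1 + A·e^(−rt)) = K/2 → A·e^(−rt) = 1.
e^(−0.344t) = 1/18.467 = 0.0541516, so t = ln(18.467)/0.344 = 2.916/0.344 = 8.4766.

8.5 years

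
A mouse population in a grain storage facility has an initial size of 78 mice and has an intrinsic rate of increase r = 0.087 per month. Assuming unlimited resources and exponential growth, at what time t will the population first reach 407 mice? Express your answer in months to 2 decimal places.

18.99 months

Set N₀·e^(rt) = 407: e^(0.087·t) = 407/78 = 5.2179.
0.087·t = ln(5.2179) = 1.6521, so t = 1.6521/0.087 = 18.99.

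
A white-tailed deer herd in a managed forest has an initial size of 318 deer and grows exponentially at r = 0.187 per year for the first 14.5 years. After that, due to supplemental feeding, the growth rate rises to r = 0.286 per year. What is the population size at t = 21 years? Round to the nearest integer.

Phase 1: N(14.5) = 318·e^(0.187×14.5) = 318·e^2.712 = 4786.48.
Phase 2 runs for 21 − 14.5 = 6.5 years at r = 0.286.
N(21) = 4786.48·e^(0.286×6.5) = 4786.48·e^1.859 = 30716.4.

30716 deer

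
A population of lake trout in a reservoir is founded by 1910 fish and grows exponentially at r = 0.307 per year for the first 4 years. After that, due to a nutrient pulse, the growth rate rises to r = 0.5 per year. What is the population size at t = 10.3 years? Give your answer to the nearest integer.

Phase 1: N(4) = 1910·e^(0.307×4) = 1910·e^1.228 = 6521.49.
Phase 2 runs for 10.3 − 4 = 6.3 years at r = 0.5.
N(10.3) = 6521.49·e^(0.5×6.3) = 6521.49·e^3.15 = 152186.

152186 fish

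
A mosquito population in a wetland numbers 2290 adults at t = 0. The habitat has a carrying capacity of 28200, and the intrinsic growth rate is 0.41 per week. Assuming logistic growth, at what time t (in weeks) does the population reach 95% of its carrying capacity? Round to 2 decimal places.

13.10 weeks

A = (K − N₀)/N₀ = (28200 − 2290)/2290 = 11.314.
Solve 28200/(1 + 11.314·e^(−0.41t)) = 26790: 1 + 11.314·e^(−0.41t) = 1.0526, so e^(−0.41t) = 0.00465173.
−0.41·t = ln(0.00465173) = -5.3705, so t = 5.3705/0.41 = 13.099.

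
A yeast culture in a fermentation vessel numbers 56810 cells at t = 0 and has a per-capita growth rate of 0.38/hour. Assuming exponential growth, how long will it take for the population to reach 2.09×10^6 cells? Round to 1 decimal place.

9.5 hours

Set N₀·e^(rt) = 2.09×10^6: e^(0.38·t) = 2.09×10^6/56810 = 36.789.
0.38·t = ln(36.789) = 3.6052, so t = 3.6052/0.38 = 9.4874.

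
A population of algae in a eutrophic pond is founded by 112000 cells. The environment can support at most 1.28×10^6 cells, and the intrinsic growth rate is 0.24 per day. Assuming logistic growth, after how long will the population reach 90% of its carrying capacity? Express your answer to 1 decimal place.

A = (K − N₀)/N₀ = (1.28×10^6 − 112000)/112000 = 10.429.
Solve 1.28×10^6/(1 + 10.429·e^(−0.24t)) = 1.152×10^6: 1 + 10.429·e^(−0.24t) = 1.1111, so e^(−0.24t) = 0.0106545.
−0.24·t = ln(0.0106545) = -4.5418, so t = 4.5418/0.24 = 18.924.

18.9 days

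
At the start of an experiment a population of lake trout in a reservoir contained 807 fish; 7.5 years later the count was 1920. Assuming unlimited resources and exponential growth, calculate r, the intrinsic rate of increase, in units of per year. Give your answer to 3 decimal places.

0.116 per year

From N(t) = N₀·e^(rt): e^(r·7.5) = 1920/807 = 2.3792.
r·7.5 = ln(2.3792) = 0.86676, so r = 0.86676/7.5 = 0.11557.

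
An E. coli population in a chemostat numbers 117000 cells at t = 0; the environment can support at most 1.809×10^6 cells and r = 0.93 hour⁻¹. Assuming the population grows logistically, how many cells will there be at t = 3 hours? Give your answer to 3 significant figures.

A = (K − N₀)/N₀ = (1.809×10^6 − 117000)/117000 = 14.462.
N(t) = K/(1 + A·e^(−rt)) = 1.809×10^6/(1 + 14.462×e^(−0.93×3)).
e^(−2.79) = 0.061421; denominator = 1 + 14.462×0.061421 = 1.8882.
N = 1.809×10^6/1.8882 = 958032.

958000 cells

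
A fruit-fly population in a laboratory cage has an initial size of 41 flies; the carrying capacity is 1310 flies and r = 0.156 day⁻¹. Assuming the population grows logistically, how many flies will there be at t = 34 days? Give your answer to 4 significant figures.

1135 flies

A = (K − N₀)/N₀ = (1310 − 41)/41 = 30.951.
N(t) = K/(1 + A·e^(−rt)) = 1310/(1 + 30.951×e^(−0.156×34)).
e^(−5.304) = 0.0049717; denominator = 1 + 30.951×0.0049717 = 1.1539.
N = 1310/1.1539 = 1135.3.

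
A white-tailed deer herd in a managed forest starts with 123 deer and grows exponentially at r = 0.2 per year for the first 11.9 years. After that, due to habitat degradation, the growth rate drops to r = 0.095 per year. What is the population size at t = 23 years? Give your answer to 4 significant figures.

3815 deer

Phase 1: N(11.9) = 123·e^(0.2×11.9) = 123·e^2.38 = 1329.
Phase 2 runs for 23 − 11.9 = 11.1 years at r = 0.095.
N(23) = 1329·e^(0.095×11.1) = 1329·e^1.054 = 3814.96.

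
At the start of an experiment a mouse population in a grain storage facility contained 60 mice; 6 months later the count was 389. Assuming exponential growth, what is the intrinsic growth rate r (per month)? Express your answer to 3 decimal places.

From N(t) = N₀·e^(rt): e^(r·6) = 389/60 = 6.4833.
r·6 = ln(6.4833) = 1.8692, so r = 1.8692/6 = 0.31154.

0.312 per month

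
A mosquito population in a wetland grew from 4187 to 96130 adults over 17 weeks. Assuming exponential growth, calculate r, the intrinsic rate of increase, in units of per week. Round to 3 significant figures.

From N(t) = N₀·e^(rt): e^(r·17) = 96130/4187 = 22.959.
r·17 = ln(22.959) = 3.1337, so r = 3.1337/17 = 0.18434.

0.184 per week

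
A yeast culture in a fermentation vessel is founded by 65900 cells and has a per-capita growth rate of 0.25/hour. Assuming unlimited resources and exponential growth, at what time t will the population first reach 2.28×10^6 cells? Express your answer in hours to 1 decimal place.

14.2 hours

Set N₀·e^(rt) = 2.28×10^6: e^(0.25·t) = 2.28×10^6/65900 = 34.598.
0.25·t = ln(34.598) = 3.5438, so t = 3.5438/0.25 = 14.175.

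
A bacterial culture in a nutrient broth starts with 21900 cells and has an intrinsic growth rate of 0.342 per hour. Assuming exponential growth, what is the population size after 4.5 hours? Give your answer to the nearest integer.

N(t) = N₀·e^(rt) = 21900 × e^(0.342×4.5) = 21900 × e^1.539.
e^1.539 ≈ 4.6599, so N ≈ 21900 × 4.6599 = 102052.

102052 cells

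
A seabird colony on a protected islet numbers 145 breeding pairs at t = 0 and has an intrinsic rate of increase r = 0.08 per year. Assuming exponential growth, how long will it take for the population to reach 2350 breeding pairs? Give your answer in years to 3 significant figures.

Set N₀·e^(rt) = 2350: e^(0.08·t) = 2350/145 = 16.207.
0.08·t = ln(16.207) = 2.7854, so t = 2.7854/0.08 = 34.818.

34.8 years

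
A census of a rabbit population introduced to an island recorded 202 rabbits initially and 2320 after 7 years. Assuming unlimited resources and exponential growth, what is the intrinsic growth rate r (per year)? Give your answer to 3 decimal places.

From N(t) = N₀·e^(rt): e^(r·7) = 2320/202 = 11.485.
r·7 = ln(11.485) = 2.4411, so r = 2.4411/7 = 0.34872.

0.349 per year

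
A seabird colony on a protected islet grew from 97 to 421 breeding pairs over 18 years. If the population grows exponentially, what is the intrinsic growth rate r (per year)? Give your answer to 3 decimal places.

0.082 per year

From N(t) = N₀·e^(rt): e^(r·18) = 421/97 = 4.3402.
r·18 = ln(4.3402) = 1.4679, so r = 1.4679/18 = 0.081551.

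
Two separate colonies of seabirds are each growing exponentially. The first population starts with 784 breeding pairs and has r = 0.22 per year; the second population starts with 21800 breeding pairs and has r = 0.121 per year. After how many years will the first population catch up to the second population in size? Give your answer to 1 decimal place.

33.6 years

Set 784·e^(0.22t) = 21800·e^(0.121t).
e^((0.22 − 0.121)t) = 21800/784 → e^(0.099·t) = 27.806.
0.099·t = ln(27.806) = 3.3253, so t = 3.3253/0.099 = 33.588.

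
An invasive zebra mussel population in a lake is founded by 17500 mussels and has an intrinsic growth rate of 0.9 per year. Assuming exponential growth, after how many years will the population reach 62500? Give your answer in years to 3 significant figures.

1.41 years

Set N₀·e^(rt) = 62500: e^(0.9·t) = 62500/17500 = 3.5714.
0.9·t = ln(3.5714) = 1.273, so t = 1.273/0.9 = 1.4144.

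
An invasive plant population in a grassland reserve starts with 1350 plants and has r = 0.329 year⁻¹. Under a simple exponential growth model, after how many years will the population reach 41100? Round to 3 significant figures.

Set N₀·e^(rt) = 41100: e^(0.329·t) = 41100/1350 = 30.444.
0.329·t = ln(30.444) = 3.4159, so t = 3.4159/0.329 = 10.383.

10.4 years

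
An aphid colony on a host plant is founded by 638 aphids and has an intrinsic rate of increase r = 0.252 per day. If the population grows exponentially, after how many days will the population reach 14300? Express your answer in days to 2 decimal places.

Set N₀·e^(rt) = 14300: e^(0.252·t) = 14300/638 = 22.414.
0.252·t = ln(22.414) = 3.1097, so t = 3.1097/0.252 = 12.34.

12.34 days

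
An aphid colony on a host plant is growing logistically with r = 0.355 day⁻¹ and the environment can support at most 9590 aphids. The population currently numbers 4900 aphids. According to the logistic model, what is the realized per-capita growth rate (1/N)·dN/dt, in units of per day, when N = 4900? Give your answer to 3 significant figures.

(1/N)·dN/dt = r(1 − N/K) = 0.355 × (1 − 4900/9590).
= 0.355 × 0.48905 = 0.17361.

0.174 per day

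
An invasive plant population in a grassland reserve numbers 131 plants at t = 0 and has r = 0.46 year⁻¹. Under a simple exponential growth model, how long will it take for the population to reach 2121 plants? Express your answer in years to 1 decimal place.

Set N₀·e^(rt) = 2121: e^(0.46·t) = 2121/131 = 16.191.
0.46·t = ln(16.191) = 2.7844, so t = 2.7844/0.46 = 6.0531.

6.1 years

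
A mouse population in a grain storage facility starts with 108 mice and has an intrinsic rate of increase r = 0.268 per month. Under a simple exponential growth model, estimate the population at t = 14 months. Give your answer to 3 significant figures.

4600 mice

N(t) = N₀·e^(rt) = 108 × e^(0.268×14) = 108 × e^3.752.
e^3.752 ≈ 42.606, so N ≈ 108 × 42.606 = 4601.47.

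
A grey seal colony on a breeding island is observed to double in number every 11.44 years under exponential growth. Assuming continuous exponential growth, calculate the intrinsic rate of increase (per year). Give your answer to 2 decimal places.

r = ln(2)/t_d = 0.6931/11.44 = 0.06059.

0.06 per year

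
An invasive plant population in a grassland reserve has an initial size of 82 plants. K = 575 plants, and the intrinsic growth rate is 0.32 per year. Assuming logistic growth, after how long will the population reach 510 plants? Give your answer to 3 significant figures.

12.0 years

A = (K − N₀)/N₀ = (575 − 82)/82 = 6.0122.
Solve 575/(1 + 6.0122·e^(−0.32t)) = 510: 1 + 6.0122·e^(−0.32t) = 1.1275, so e^(−0.32t) = 0.0211987.
−0.32·t = ln(0.0211987) = -3.8538, so t = 3.8538/0.32 = 12.043.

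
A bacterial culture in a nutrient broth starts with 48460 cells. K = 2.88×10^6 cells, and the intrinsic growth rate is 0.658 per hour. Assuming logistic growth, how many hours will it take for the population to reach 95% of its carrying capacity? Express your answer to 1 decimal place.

10.7 hours

A = (K − N₀)/N₀ = (2.88×10^6 − 48460)/48460 = 58.43.
Solve 2.88×10^6/(1 + 58.43·e^(−0.658t)) = 2.736×10^6: 1 + 58.43·e^(−0.658t) = 1.0526, so e^(−0.658t) = 0.000900756.
−0.658·t = ln(0.000900756) = -7.0123, so t = 7.0123/0.658 = 10.657.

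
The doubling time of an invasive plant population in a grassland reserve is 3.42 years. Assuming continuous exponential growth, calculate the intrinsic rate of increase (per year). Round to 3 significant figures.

r = ln(2)/t_d = 0.6931/3.42 = 0.20267.

0.203 per year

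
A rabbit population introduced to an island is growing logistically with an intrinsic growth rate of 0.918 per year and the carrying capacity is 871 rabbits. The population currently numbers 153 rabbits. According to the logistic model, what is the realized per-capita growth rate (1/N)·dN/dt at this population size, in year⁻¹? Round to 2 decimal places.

(1/N)·dN/dt = r(1 − N/K) = 0.918 × (1 − 153/871).
= 0.918 × 0.82434 = 0.75674.

0.76 per year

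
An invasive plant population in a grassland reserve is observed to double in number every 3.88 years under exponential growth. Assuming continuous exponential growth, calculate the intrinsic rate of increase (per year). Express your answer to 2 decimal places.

r = ln(2)/t_d = 0.6931/3.88 = 0.17865.

0.18 per year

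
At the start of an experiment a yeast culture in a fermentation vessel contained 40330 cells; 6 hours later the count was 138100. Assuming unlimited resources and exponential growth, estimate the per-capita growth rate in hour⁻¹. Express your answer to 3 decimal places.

0.205 per hour

From N(t) = N₀·e^(rt): e^(r·6) = 138100/40330 = 3.4242.
r·6 = ln(3.4242) = 1.2309, so r = 1.2309/6 = 0.20515.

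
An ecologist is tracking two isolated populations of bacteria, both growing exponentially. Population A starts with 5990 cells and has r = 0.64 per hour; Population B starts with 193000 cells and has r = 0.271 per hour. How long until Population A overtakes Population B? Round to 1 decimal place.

9.4 hours

Set 5990·e^(0.64t) = 193000·e^(0.271t).
e^((0.64 − 0.271)t) = 193000/5990 → e^(0.369·t) = 32.22.
0.369·t = ln(32.22) = 3.4726, so t = 3.4726/0.369 = 9.4108.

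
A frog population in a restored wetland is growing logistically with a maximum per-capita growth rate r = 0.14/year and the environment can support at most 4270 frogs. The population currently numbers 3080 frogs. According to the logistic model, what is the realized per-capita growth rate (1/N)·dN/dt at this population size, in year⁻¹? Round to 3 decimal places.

0.039 per year

(1/N)·dN/dt = r(1 − N/K) = 0.14 × (1 − 3080/4270).
= 0.14 × 0.27869 = 0.039016.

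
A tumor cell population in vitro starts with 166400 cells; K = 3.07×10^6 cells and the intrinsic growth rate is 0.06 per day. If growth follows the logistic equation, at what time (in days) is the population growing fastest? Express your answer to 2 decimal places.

Logistic growth is fastest at N = K/2 = 1.535×10^6.
A = (K − N₀)/N₀ = 17.45. Set K/(1 + A·e^(−rt)) = K/2 → A·e^(−rt) = 1.
e^(−0.06t) = 1/17.45 = 0.0573082, so t = ln(17.45)/0.06 = 2.8593/0.06 = 47.655.

47.66 days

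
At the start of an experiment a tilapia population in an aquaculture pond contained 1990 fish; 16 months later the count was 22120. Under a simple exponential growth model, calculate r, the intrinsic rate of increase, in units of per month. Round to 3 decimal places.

0.151 per month

From N(t) = N₀·e^(rt): e^(r·16) = 22120/1990 = 11.116.
r·16 = ln(11.116) = 2.4083, so r = 2.4083/16 = 0.15052.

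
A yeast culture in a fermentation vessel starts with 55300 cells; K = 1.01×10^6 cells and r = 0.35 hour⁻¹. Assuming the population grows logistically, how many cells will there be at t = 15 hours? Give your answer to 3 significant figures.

A = (K − N₀)/N₀ = (1.01×10^6 − 55300)/55300 = 17.264.
N(t) = K/(1 + A·e^(−rt)) = 1.01×10^6/(1 + 17.264×e^(−0.35×15)).
e^(−5.25) = 0.0052475; denominator = 1 + 17.264×0.0052475 = 1.0906.
N = 1.01×10^6/1.0906 = 926101.

926000 cells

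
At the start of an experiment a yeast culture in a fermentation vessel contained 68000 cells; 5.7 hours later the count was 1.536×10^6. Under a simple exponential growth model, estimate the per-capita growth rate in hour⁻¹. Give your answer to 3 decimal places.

0.547 per hour

From N(t) = N₀·e^(rt): e^(r·5.7) = 1.536×10^6/68000 = 22.588.
r·5.7 = ln(22.588) = 3.1174, so r = 3.1174/5.7 = 0.54692.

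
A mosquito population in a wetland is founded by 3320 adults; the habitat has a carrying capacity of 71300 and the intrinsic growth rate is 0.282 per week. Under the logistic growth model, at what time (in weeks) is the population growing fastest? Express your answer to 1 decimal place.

10.7 weeks

Logistic growth is fastest at N = K/2 = 35650.
A = (K − N₀)/N₀ = 20.476. Set K/(1 + A·e^(−rt)) = K/2 → A·e^(−rt) = 1.
e^(−0.282t) = 1/20.476 = 0.0488379, so t = ln(20.476)/0.282 = 3.0192/0.282 = 10.707.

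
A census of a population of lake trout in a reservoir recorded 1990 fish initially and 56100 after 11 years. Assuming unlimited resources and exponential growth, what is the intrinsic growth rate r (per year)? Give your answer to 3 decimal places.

0.304 per year

From N(t) = N₀·e^(rt): e^(r·11) = 56100/1990 = 28.191.
r·11 = ln(28.191) = 3.339, so r = 3.339/11 = 0.30355.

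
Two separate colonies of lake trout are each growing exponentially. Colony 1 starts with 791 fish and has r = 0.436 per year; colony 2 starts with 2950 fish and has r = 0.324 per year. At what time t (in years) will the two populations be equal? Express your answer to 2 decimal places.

Set 791·e^(0.436t) = 2950·e^(0.324t).
e^((0.436 − 0.324)t) = 2950/791 → e^(0.112·t) = 3.7295.
0.112·t = ln(3.7295) = 1.3163, so t = 1.3163/0.112 = 11.752.

11.75 years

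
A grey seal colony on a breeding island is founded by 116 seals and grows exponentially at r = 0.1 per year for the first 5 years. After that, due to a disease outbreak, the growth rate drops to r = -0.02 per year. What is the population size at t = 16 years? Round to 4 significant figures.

153.5 seals

Phase 1: N(5) = 116·e^(0.1×5) = 116·e^0.5 = 191.252.
Phase 2 runs for 16 − 5 = 11 years at r = -0.02.
N(16) = 191.252·e^(-0.02×11) = 191.252·e^-0.22 = 153.483.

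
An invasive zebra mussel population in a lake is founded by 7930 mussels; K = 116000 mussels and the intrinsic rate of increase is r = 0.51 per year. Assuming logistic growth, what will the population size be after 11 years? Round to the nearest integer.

A = (K − N₀)/N₀ = (116000 − 7930)/7930 = 13.628.
N(t) = K/(1 + A·e^(−rt)) = 116000/(1 + 13.628×e^(−0.51×11)).
e^(−5.61) = 0.0036611; denominator = 1 + 13.628×0.0036611 = 1.0499.
N = 116000/1.0499 = 110487.

110487 mussels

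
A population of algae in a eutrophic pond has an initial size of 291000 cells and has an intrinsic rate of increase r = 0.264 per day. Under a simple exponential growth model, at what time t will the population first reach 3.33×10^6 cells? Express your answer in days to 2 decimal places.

9.23 days

Set N₀·e^(rt) = 3.33×10^6: e^(0.264·t) = 3.33×10^6/291000 = 11.443.
0.264·t = ln(11.443) = 2.4374, so t = 2.4374/0.264 = 9.2326.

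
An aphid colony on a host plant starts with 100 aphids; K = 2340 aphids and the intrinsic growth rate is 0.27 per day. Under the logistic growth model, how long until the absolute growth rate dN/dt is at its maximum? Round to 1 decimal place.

Logistic growth is fastest at N = K/2 = 1170.
A = (K − N₀)/N₀ = 22.4. Set K/(1 + A·e^(−rt)) = K/2 → A·e^(−rt) = 1.
e^(−0.27t) = 1/22.4 = 0.0446429, so t = ln(22.4)/0.27 = 3.1091/0.27 = 11.515.

11.5 days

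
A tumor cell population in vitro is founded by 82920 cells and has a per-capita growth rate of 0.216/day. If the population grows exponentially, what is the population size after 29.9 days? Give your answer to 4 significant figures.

N(t) = N₀·e^(rt) = 82920 × e^(0.216×29.9) = 82920 × e^6.458.
e^6.458 ≈ 638.04, so N ≈ 82920 × 638.04 = 5.290623×10^7.

52910000 cells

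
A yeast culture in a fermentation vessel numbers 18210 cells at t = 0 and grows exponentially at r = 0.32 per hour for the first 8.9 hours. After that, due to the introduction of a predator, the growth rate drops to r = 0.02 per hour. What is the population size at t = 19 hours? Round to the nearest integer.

384510 cells

Phase 1: N(8.9) = 18210·e^(0.32×8.9) = 18210·e^2.848 = 314182.
Phase 2 runs for 19 − 8.9 = 10.1 hours at r = 0.02.
N(19) = 314182·e^(0.02×10.1) = 314182·e^0.202 = 384510.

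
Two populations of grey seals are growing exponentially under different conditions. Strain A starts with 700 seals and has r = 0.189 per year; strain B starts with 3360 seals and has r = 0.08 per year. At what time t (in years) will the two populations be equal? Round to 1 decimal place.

Set 700·e^(0.189t) = 3360·e^(0.08t).
e^((0.189 − 0.08)t) = 3360/700 → e^(0.109·t) = 4.8.
0.109·t = ln(4.8) = 1.5686, so t = 1.5686/0.109 = 14.391.

14.4 years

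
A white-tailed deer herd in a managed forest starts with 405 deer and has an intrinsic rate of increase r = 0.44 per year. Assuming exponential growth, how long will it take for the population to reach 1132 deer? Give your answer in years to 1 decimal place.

Set N₀·e^(rt) = 1132: e^(0.44·t) = 1132/405 = 2.7951.
0.44·t = ln(2.7951) = 1.0279, so t = 1.0279/0.44 = 2.336.

2.3 years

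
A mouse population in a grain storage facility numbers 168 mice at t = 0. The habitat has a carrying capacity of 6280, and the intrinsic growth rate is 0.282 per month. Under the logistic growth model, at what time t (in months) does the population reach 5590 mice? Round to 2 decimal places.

20.16 months

A = (K − N₀)/N₀ = (6280 − 168)/168 = 36.381.
Solve 6280/(1 + 36.381·e^(−0.282t)) = 5590: 1 + 36.381·e^(−0.282t) = 1.1234, so e^(−0.282t) = 0.00339284.
−0.282·t = ln(0.00339284) = -5.6861, so t = 5.6861/0.282 = 20.163.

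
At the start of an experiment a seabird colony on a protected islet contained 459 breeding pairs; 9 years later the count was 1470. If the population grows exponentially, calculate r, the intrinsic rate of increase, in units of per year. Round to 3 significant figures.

0.129 per year

From N(t) = N₀·e^(rt): e^(r·9) = 1470/459 = 3.2026.
r·9 = ln(3.2026) = 1.164, so r = 1.164/9 = 0.12933.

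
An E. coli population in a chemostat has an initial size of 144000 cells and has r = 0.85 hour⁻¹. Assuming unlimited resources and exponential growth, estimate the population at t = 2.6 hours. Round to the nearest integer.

N(t) = N₀·e^(rt) = 144000 × e^(0.85×2.6) = 144000 × e^2.21.
e^2.21 ≈ 9.1157, so N ≈ 144000 × 9.1157 = 1.312663×10^6.

1312663 cells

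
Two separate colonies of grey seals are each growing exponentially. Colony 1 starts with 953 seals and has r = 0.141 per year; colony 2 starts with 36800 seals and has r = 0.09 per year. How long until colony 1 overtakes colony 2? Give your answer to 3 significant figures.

71.6 years

Set 953·e^(0.141t) = 36800·e^(0.09t).
e^((0.141 − 0.09)t) = 36800/953 → e^(0.051·t) = 38.615.
0.051·t = ln(38.615) = 3.6536, so t = 3.6536/0.051 = 71.64.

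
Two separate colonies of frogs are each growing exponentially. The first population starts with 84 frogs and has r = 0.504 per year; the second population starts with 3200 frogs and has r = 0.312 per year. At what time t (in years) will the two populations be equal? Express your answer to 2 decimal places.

Set 84·e^(0.504t) = 3200·e^(0.312t).
e^((0.504 − 0.312)t) = 3200/84 → e^(0.192·t) = 38.095.
0.192·t = ln(38.095) = 3.6401, so t = 3.6401/0.192 = 18.959.

18.96 years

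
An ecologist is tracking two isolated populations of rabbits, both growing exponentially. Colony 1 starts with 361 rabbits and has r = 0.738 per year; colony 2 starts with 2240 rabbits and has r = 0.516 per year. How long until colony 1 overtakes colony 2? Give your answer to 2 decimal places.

8.22 years

Set 361·e^(0.738t) = 2240·e^(0.516t).
e^((0.738 − 0.516)t) = 2240/361 → e^(0.222·t) = 6.205.
0.222·t = ln(6.205) = 1.8254, so t = 1.8254/0.222 = 8.2223.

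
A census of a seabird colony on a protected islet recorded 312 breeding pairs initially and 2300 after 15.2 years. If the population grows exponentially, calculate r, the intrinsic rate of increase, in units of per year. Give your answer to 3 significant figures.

0.131 per year

From N(t) = N₀·e^(rt): e^(r·15.2) = 2300/312 = 7.3718.
r·15.2 = ln(7.3718) = 1.9977, so r = 1.9977/15.2 = 0.13143.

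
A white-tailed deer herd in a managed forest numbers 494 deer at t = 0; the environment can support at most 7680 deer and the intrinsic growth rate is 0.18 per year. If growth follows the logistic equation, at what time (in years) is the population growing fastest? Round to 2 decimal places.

14.87 years

Logistic growth is fastest at N = K/2 = 3840.
A = (K − N₀)/N₀ = 14.547. Set K/(1 + A·e^(−rt)) = K/2 → A·e^(−rt) = 1.
e^(−0.18t) = 1/14.547 = 0.0687448, so t = ln(14.547)/0.18 = 2.6774/0.18 = 14.874.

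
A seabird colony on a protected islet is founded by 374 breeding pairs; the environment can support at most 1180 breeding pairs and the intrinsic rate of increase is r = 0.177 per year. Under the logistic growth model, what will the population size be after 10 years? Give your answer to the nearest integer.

A = (K − N₀)/N₀ = (1180 − 374)/374 = 2.1551.
N(t) = K/(1 + A·e^(−rt)) = 1180/(1 + 2.1551×e^(−0.177×10)).
e^(−1.77) = 0.17033; denominator = 1 + 2.1551×0.17033 = 1.3671.
N = 1180/1.3671 = 863.153.

863 breeding pairs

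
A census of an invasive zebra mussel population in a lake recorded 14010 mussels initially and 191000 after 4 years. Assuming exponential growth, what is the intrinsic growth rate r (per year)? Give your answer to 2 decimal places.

From N(t) = N₀·e^(rt): e^(r·4) = 191000/14010 = 13.633.
r·4 = ln(13.633) = 2.6125, so r = 2.6125/4 = 0.65313.

0.65 per year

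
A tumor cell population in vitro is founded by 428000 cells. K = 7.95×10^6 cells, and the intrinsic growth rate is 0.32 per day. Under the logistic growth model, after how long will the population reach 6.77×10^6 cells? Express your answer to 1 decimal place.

A = (K − N₀)/N₀ = (7.95×10^6 − 428000)/428000 = 17.575.
Solve 7.95×10^6/(1 + 17.575·e^(−0.32t)) = 6.77×10^6: 1 + 17.575·e^(−0.32t) = 1.1743, so e^(−0.32t) = 0.00991754.
−0.32·t = ln(0.00991754) = -4.6135, so t = 4.6135/0.32 = 14.417.

14.4 days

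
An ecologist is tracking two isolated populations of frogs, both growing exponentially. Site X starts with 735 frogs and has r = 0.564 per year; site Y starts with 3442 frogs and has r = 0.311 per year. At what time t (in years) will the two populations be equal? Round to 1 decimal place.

Set 735·e^(0.564t) = 3442·e^(0.311t).
e^((0.564 − 0.311)t) = 3442/735 → e^(0.253·t) = 4.683.
0.253·t = ln(4.683) = 1.5439, so t = 1.5439/0.253 = 6.1025.

6.1 years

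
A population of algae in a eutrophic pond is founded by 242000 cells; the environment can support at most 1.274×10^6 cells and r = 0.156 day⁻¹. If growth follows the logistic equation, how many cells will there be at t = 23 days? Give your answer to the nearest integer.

1139609 cells

A = (K − N₀)/N₀ = (1.274×10^6 − 242000)/242000 = 4.2645.
N(t) = K/(1 + A·e^(−rt)) = 1.274×10^6/(1 + 4.2645×e^(−0.156×23)).
e^(−3.588) = 0.027654; denominator = 1 + 4.2645×0.027654 = 1.1179.
N = 1.274×10^6/1.1179 = 1.139609×10^6.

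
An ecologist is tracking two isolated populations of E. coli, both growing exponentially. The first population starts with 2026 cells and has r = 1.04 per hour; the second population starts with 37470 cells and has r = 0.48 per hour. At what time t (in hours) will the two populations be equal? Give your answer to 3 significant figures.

Set 2026·e^(1.04t) = 37470·e^(0.48t).
e^((1.04 − 0.48)t) = 37470/2026 → e^(0.56·t) = 18.495.
0.56·t = ln(18.495) = 2.9175, so t = 2.9175/0.56 = 5.2098.

5.21 hours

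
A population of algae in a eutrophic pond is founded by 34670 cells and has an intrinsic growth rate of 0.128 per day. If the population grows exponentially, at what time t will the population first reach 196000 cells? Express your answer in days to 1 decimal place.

13.5 days

Set N₀·e^(rt) = 196000: e^(0.128·t) = 196000/34670 = 5.6533.
0.128·t = ln(5.6533) = 1.7322, so t = 1.7322/0.128 = 13.533.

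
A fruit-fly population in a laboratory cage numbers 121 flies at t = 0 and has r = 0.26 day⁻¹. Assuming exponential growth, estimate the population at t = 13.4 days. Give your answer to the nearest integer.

N(t) = N₀·e^(rt) = 121 × e^(0.26×13.4) = 121 × e^3.484.
e^3.484 ≈ 32.59, so N ≈ 121 × 32.59 = 3943.37.

3943 flies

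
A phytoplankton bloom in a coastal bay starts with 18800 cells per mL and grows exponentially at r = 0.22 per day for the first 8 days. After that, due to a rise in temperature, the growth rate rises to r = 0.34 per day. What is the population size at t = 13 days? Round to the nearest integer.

598159 cells per mL

Phase 1: N(8) = 18800·e^(0.22×8) = 18800·e^1.76 = 109274.
Phase 2 runs for 13 − 8 = 5 days at r = 0.34.
N(13) = 109274·e^(0.34×5) = 109274·e^1.7 = 598159.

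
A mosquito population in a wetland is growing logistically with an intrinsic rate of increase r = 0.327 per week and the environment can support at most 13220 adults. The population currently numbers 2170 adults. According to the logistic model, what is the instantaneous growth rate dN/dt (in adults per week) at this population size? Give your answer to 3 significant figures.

593 adults per week

dN/dt = rN(1 − N/K) = 0.327 × 2170 × (1 − 2170/13220).
1 − 2170/13220 = 0.83585; dN/dt = 0.327 × 2170 × 0.83585 = 593.11.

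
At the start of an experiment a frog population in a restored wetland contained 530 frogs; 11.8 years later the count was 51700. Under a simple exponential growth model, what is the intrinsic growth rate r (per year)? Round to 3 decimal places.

0.388 per year

From N(t) = N₀·e^(rt): e^(r·11.8) = 51700/530 = 97.547.
r·11.8 = ln(97.547) = 4.5803, so r = 4.5803/11.8 = 0.38816.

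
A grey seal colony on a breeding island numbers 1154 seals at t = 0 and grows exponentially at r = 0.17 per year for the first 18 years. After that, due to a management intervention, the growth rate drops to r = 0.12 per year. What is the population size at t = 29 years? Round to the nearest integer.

92133 seals

Phase 1: N(18) = 1154·e^(0.17×18) = 1154·e^3.06 = 24612.
Phase 2 runs for 29 − 18 = 11 years at r = 0.12.
N(29) = 24612·e^(0.12×11) = 24612·e^1.32 = 92133.1.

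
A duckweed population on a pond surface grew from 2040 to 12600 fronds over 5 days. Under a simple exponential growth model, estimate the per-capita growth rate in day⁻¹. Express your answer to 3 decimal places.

0.364 per day

From N(t) = N₀·e^(rt): e^(r·5) = 12600/2040 = 6.1765.
r·5 = ln(6.1765) = 1.8207, so r = 1.8207/5 = 0.36415.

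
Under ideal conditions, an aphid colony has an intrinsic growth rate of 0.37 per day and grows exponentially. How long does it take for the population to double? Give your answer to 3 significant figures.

Doubling time t_d = ln(2)/r = 0.6931/0.37 = 1.8734.

1.87 days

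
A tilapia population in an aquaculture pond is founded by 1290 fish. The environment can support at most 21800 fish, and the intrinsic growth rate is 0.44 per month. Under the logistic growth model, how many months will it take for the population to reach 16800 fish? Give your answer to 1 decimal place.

9.0 months

A = (K − N₀)/N₀ = (21800 − 1290)/1290 = 15.899.
Solve 21800/(1 + 15.899·e^(−0.44t)) = 16800: 1 + 15.899·e^(−0.44t) = 1.2976, so e^(−0.44t) = 0.0187191.
−0.44·t = ln(0.0187191) = -3.9782, so t = 3.9782/0.44 = 9.0414.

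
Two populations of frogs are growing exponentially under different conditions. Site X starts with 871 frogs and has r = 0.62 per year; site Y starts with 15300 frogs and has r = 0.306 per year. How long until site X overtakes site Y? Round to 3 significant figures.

Set 871·e^(0.62t) = 15300·e^(0.306t).
e^((0.62 − 0.306)t) = 15300/871 → e^(0.314·t) = 17.566.
0.314·t = ln(17.566) = 2.866, so t = 2.866/0.314 = 9.1273.

9.13 years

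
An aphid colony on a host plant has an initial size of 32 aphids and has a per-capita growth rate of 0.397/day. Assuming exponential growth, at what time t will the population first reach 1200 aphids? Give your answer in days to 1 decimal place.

Set N₀·e^(rt) = 1200: e^(0.397·t) = 1200/32 = 37.5.
0.397·t = ln(37.5) = 3.6243, so t = 3.6243/0.397 = 9.1293.

9.1 days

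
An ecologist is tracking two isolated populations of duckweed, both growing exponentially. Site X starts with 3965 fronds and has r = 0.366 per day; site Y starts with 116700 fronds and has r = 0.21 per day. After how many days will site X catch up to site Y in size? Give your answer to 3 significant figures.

21.7 days

Set 3965·e^(0.366t) = 116700·e^(0.21t).
e^((0.366 − 0.21)t) = 116700/3965 → e^(0.156·t) = 29.433.
0.156·t = ln(29.433) = 3.3821, so t = 3.3821/0.156 = 21.68.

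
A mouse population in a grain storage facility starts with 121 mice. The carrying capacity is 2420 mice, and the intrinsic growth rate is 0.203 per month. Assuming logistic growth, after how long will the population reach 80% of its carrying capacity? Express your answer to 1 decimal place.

A = (K − N₀)/N₀ = (2420 − 121)/121 = 19.
Solve 2420/(1 + 19·e^(−0.203t)) = 1936: 1 + 19·e^(−0.203t) = 1.25, so e^(−0.203t) = 0.0131579.
−0.203·t = ln(0.0131579) = -4.3307, so t = 4.3307/0.203 = 21.334.

21.3 months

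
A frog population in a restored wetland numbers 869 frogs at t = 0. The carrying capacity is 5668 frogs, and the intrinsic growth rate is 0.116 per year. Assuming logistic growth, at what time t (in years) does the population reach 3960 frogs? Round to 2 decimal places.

21.98 years

A = (K − N₀)/N₀ = (5668 − 869)/869 = 5.5224.
Solve 5668/(1 + 5.5224·e^(−0.116t)) = 3960: 1 + 5.5224·e^(−0.116t) = 1.4313, so e^(−0.116t) = 0.0781019.
−0.116·t = ln(0.0781019) = -2.5497, so t = 2.5497/0.116 = 21.981.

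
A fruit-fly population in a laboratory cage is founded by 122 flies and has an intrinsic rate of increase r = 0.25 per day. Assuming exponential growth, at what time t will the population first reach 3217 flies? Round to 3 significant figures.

Set N₀·e^(rt) = 3217: e^(0.25·t) = 3217/122 = 26.369.
0.25·t = ln(26.369) = 3.2722, so t = 3.2722/0.25 = 13.089.

13.1 days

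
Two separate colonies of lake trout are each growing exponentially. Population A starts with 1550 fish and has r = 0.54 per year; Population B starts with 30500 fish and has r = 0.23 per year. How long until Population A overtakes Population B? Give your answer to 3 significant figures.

9.61 years

Set 1550·e^(0.54t) = 30500·e^(0.23t).
e^((0.54 − 0.23)t) = 30500/1550 → e^(0.31·t) = 19.677.
0.31·t = ln(19.677) = 2.9795, so t = 2.9795/0.31 = 9.6112.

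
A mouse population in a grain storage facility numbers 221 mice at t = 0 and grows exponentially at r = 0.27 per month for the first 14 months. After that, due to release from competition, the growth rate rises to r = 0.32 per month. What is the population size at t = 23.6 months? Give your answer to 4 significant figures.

Phase 1: N(14) = 221·e^(0.27×14) = 221·e^3.78 = 9683.35.
Phase 2 runs for 23.6 − 14 = 9.6 months at r = 0.32.
N(23.6) = 9683.35·e^(0.32×9.6) = 9683.35·e^3.072 = 209015.

209000 mice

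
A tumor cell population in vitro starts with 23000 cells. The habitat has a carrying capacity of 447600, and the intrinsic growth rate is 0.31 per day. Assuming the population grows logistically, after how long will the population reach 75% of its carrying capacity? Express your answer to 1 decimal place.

12.9 days

A = (K − N₀)/N₀ = (447600 − 23000)/23000 = 18.461.
Solve 447600/(1 + 18.461·e^(−0.31t)) = 335700: 1 + 18.461·e^(−0.31t) = 1.3333, so e^(−0.31t) = 0.0180562.
−0.31·t = ln(0.0180562) = -4.0143, so t = 4.0143/0.31 = 12.949.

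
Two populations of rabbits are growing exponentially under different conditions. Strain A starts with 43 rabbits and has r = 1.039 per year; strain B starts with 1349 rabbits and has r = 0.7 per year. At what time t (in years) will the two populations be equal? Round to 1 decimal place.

Set 43·e^(1.039t) = 1349·e^(0.7t).
e^((1.039 − 0.7)t) = 1349/43 → e^(0.339·t) = 31.372.
0.339·t = ln(31.372) = 3.4459, so t = 3.4459/0.339 = 10.165.

10.2 years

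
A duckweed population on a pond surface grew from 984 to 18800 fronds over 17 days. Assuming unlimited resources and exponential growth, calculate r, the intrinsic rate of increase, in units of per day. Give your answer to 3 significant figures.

0.174 per day

From N(t) = N₀·e^(rt): e^(r·17) = 18800/984 = 19.106.
r·17 = ln(19.106) = 2.95, so r = 2.95/17 = 0.17353.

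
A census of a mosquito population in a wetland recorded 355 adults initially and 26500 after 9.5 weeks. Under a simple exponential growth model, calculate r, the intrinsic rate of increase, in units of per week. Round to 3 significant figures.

0.454 per week

From N(t) = N₀·e^(rt): e^(r·9.5) = 26500/355 = 74.648.
r·9.5 = ln(74.648) = 4.3128, so r = 4.3128/9.5 = 0.45398.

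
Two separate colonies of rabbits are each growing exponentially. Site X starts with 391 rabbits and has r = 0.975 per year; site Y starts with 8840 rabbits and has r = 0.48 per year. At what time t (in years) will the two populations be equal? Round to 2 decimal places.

Set 391·e^(0.975t) = 8840·e^(0.48t).
e^((0.975 − 0.48)t) = 8840/391 → e^(0.495·t) = 22.609.
0.495·t = ln(22.609) = 3.1183, so t = 3.1183/0.495 = 6.2997.

6.30 years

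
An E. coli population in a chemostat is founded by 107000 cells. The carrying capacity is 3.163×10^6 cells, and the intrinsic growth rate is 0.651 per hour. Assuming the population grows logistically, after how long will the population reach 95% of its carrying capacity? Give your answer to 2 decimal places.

9.67 hours

A = (K − N₀)/N₀ = (3.163×10^6 − 107000)/107000 = 28.561.
Solve 3.163×10^6/(1 + 28.561·e^(−0.651t)) = 3.00485×10^6: 1 + 28.561·e^(−0.651t) = 1.0526, so e^(−0.651t) = 0.00184279.
−0.651·t = ln(0.00184279) = -6.2965, so t = 6.2965/0.651 = 9.672.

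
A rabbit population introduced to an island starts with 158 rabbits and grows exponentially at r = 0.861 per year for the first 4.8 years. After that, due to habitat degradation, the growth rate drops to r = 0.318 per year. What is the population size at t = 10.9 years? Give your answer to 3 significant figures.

Phase 1: N(4.8) = 158·e^(0.861×4.8) = 158·e^4.133 = 9851.66.
Phase 2 runs for 10.9 − 4.8 = 6.1 years at r = 0.318.
N(10.9) = 9851.66·e^(0.318×6.1) = 9851.66·e^1.94 = 68541.5.

68500 rabbits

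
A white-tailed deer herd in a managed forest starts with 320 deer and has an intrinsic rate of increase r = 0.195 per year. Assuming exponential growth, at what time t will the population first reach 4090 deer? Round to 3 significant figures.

13.1 years

Set N₀·e^(rt) = 4090: e^(0.195·t) = 4090/320 = 12.781.
0.195·t = ln(12.781) = 2.548, so t = 2.548/0.195 = 13.067.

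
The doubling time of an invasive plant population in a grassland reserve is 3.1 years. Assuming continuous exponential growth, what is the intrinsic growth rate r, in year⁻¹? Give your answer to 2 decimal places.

0.22 per year

r = ln(2)/t_d = 0.6931/3.1 = 0.2236.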